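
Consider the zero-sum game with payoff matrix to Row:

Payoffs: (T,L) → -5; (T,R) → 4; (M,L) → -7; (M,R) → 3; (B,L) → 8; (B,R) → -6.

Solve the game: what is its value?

2/23

Row minima: T → -5, M → -7, B → -6; maximin = -5.
Column maxima: L → 8, R → 4; minimax = 4.
-5 ≠ 4, so there is no saddle point; optimal play is mixed.
M is strictly dominated by T, so Row never plays it.
On the remaining 2×2 (T, B vs L, R):
Let Row play T with probability p. Expected payoff against L: (-5)p + 8(1−p) = −13p + 8; against R: 4p + (-6)(1−p) = 10p − 6.
Setting these equal: −13p + 8 = 10p − 6 ⇒ −23p = -14 ⇒ p = 14/23, and the value is (-13)·(14/23) + 8 = 2/23.
For Column: with q = P(L), equating T's and B's payoffs gives −9q + 4 = 14q − 6 ⇒ q = 10/23.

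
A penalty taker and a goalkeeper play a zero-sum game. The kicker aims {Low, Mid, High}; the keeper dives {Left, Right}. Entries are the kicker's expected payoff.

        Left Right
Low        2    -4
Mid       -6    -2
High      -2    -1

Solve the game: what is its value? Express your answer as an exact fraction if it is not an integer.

-10/7

Row minima: Low → -4, Mid → -6, High → -2; maximin = -2.
Column maxima: Left → 2, Right → -1; minimax = -1.
-2 ≠ -1, so there is no saddle point; optimal play is mixed.
Mid is strictly dominated by High, so the kicker never plays it.
On the remaining 2×2 (Low, High vs Left, Right):
Let the kicker play Low with probability p. Expected payoff against Left: 2p + (-2)(1−p) = 4p − 2; against Right: (-4)p + (-1)(1−p) = −3p − 1.
Setting these equal: 4p − 2 = −3p − 1 ⇒ 7p = 1 ⇒ p = 1/7, and the value is (4)·(1/7) − 2 = -10/7.
For the keeper: with q = P(Left), equating Low's and High's payoffs gives 6q − 4 = −q − 1 ⇒ q = 3/7.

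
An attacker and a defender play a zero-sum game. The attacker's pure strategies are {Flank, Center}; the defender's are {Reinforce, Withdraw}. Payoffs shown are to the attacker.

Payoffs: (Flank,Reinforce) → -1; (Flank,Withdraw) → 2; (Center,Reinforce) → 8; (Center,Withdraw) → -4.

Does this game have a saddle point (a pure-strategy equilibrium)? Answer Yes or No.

No

Row minima: Flank → -1, Center → -4; maximin = -1.
Column maxima: Reinforce → 8, Withdraw → 2; minimax = 2.
-1 ≠ 2, so no pure-strategy equilibrium exists.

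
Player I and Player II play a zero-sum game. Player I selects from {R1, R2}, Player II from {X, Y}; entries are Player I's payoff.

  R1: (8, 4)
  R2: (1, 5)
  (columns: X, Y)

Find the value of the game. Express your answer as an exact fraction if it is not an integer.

Row minima: R1 → 4, R2 → 1; maximin = 4.
Column maxima: X → 8, Y → 5; minimax = 5.
4 ≠ 5, so there is no saddle point; optimal play is mixed.
Let Player I play R1 with probability p. Expected payoff against X: 8p + 1(1−p) = 7p + 1; against Y: 4p + 5(1−p) = −p + 5.
Setting these equal: 7p + 1 = −p + 5 ⇒ 8p = 4 ⇒ p = 1/2, and the value is (7)·(1/2) + 1 = 9/2.
For Player II: with q = P(X), equating R1's and R2's payoffs gives 4q + 4 = −4q + 5 ⇒ q = 1/8.

9/2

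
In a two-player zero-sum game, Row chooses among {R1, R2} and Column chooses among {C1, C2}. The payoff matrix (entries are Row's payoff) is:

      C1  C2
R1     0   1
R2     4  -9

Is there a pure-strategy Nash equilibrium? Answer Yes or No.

No

Row minima: R1 → 0, R2 → -9; maximin = 0.
Column maxima: C1 → 4, C2 → 1; minimax = 1.
0 ≠ 1, so no pure-strategy equilibrium exists.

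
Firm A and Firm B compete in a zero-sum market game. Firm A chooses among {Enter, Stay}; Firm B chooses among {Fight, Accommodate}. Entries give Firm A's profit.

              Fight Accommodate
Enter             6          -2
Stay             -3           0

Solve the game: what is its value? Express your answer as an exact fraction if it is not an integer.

Row minima: Enter → -2, Stay → -3; maximin = -2.
Column maxima: Fight → 6, Accommodate → 0; minimax = 0.
-2 ≠ 0, so there is no saddle point; optimal play is mixed.
Let Firm A play Enter with probability p. Expected payoff against Fight: 6p + (-3)(1−p) = 9p − 3; against Accommodate: (-2)p + 0(1−p) = −2p.
Setting these equal: 9p − 3 = −2p ⇒ 11p = 3 ⇒ p = 3/11, and the value is (9)·(3/11) − 3 = -6/11.
For Firm B: with q = P(Fight), equating Enter's and Stay's payoffs gives 8q − 2 = −3q ⇒ q = 2/11.

-6/11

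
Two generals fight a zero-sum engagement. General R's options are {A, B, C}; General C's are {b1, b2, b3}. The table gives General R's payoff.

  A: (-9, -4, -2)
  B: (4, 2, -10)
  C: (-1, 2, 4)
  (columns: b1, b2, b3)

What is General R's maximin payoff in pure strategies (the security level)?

-1

Row minima: A → -9, B → -10, C → -1.
The best of these is -1.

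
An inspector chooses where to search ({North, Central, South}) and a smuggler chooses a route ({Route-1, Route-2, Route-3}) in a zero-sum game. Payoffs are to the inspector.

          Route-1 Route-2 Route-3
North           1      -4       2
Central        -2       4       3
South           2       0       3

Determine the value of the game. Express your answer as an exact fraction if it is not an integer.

1

Row minima: North → -4, Central → -2, South → 0; maximin = 0.
Column maxima: Route-1 → 2, Route-2 → 4, Route-3 → 3; minimax = 2.
0 ≠ 2, so there is no saddle point; optimal play is mixed.
North is strictly dominated by South, so the inspector never plays it.
Route-3 is strictly dominated by Route-1 (it gives the inspector strictly more in every row), so the smuggler never plays it.
On the remaining 2×2 (Central, South vs Route-1, Route-2):
Let the inspector play Central with probability p. Expected payoff against Route-1: (-2)p + 2(1−p) = −4p + 2; against Route-2: 4p + 0(1−p) = 4p.
Setting these equal: −4p + 2 = 4p ⇒ −8p = -2 ⇒ p = 1/4, and the value is (-4)·(1/4) + 2 = 1.
For the smuggler: with q = P(Route-1), equating Central's and South's payoffs gives −6q + 4 = 2q ⇒ q = 1/2.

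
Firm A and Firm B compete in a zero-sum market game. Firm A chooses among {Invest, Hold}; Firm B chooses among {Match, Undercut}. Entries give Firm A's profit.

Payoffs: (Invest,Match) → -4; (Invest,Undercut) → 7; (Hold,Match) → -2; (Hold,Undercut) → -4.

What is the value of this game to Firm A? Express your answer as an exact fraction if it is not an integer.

Row minima: Invest → -4, Hold → -4; maximin = -4.
Column maxima: Match → -2, Undercut → 7; minimax = -2.
-4 ≠ -2, so there is no saddle point; optimal play is mixed.
Let Firm A play Invest with probability p. Expected payoff against Match: (-4)p + (-2)(1−p) = −2p − 2; against Undercut: 7p + (-4)(1−p) = 11p − 4.
Setting these equal: −2p − 2 = 11p − 4 ⇒ −13p = -2 ⇒ p = 2/13, and the value is (-2)·(2/13) − 2 = -30/13.
For Firm B: with q = P(Match), equating Invest's and Hold's payoffs gives −11q + 7 = 2q − 4 ⇒ q = 11/13.

-30/13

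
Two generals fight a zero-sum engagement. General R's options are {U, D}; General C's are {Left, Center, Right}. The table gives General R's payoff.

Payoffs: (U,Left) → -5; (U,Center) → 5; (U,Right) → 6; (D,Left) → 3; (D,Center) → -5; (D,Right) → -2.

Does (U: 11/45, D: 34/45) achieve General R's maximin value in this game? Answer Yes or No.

Against Left this mix gives (11/45)·(-5) + (34/45)·3 = 47/45.
Against Center this mix gives (11/45)·5 + (34/45)·(-5) = -23/9.
Against Right this mix gives (11/45)·6 + (34/45)·(-2) = -2/45.
General C will play Center, holding General R to -23/9. Shifting weight toward the row that does better against Center would raise this floor (the equalizing mix achieves -5/9 against both Center and Left), so the proposed strategy is not optimal.

No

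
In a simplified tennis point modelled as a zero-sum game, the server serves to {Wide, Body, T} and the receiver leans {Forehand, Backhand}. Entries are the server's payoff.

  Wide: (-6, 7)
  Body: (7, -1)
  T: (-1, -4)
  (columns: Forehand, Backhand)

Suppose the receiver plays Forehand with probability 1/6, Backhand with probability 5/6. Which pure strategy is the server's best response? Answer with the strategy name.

Wide

Expected payoff of Wide: (1/6)·(-6) + (5/6)·7 = 29/6.
Expected payoff of Body: (1/6)·7 + (5/6)·(-1) = 1/3.
Expected payoff of T: (1/6)·(-1) + (5/6)·(-4) = -7/2.
The largest is 29/6, so the server's best response is Wide.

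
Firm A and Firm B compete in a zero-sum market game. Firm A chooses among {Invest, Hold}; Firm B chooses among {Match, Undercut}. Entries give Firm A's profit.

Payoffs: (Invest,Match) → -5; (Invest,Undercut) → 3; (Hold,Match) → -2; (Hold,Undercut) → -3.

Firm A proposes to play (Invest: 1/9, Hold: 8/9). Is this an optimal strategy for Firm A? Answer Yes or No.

Against Match this mix gives (1/9)·(-5) + (8/9)·(-2) = -7/3.
Against Undercut this mix gives (1/9)·3 + (8/9)·(-3) = -7/3.
All of Firm B's active replies (Match, Undercut) yield -7/3, and no column does worse for Firm A. The mix makes Firm B indifferent and guarantees -7/3, so it is optimal.

Yes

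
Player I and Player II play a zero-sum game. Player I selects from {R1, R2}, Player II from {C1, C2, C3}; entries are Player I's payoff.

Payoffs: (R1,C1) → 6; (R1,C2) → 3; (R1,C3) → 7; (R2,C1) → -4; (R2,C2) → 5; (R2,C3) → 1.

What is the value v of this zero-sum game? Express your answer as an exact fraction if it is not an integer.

7/2

Row minima: R1 → 3, R2 → -4; maximin = 3.
Column maxima: C1 → 6, C2 → 5, C3 → 7; minimax = 5.
3 ≠ 5, so there is no saddle point; optimal play is mixed.
C3 is strictly dominated by C1 (it gives Player I strictly more in every row), so Player II never plays it.
On the remaining 2×2 (R1, R2 vs C1, C2):
Let Player I play R1 with probability p. Expected payoff against C1: 6p + (-4)(1−p) = 10p − 4; against C2: 3p + 5(1−p) = −2p + 5.
Setting these equal: 10p − 4 = −2p + 5 ⇒ 12p = 9 ⇒ p = 3/4, and the value is (10)·(3/4) − 4 = 7/2.
For Player II: with q = P(C1), equating R1's and R2's payoffs gives 3q + 3 = −9q + 5 ⇒ q = 1/6.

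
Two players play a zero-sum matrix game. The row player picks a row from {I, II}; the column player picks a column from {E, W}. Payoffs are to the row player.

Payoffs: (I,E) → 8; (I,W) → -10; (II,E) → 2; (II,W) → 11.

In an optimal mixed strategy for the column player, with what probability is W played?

2/9

Row minima: I → -10, II → 2; maximin = 2.
Column maxima: E → 8, W → 11; minimax = 8.
2 ≠ 8, so there is no saddle point; optimal play is mixed.
Let the row player play I with probability p. Expected payoff against E: 8p + 2(1−p) = 6p + 2; against W: (-10)p + 11(1−p) = −21p + 11.
Setting these equal: 6p + 2 = −21p + 11 ⇒ 27p = 9 ⇒ p = 1/3, and the value is (6)·(1/3) + 2 = 4.
For the column player: with q = P(E), equating I's and II's payoffs gives 18q − 10 = −9q + 11 ⇒ q = 7/9.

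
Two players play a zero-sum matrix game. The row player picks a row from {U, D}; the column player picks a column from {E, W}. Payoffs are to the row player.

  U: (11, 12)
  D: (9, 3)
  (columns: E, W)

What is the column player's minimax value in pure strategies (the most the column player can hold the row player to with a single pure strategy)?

Column maxima: E → 11, W → 12.
The smallest of these is 11.

11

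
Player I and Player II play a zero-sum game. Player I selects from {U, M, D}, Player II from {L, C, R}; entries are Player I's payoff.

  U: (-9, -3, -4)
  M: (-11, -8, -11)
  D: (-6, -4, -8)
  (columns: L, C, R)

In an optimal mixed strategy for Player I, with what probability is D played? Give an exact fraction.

Row minima: U → -9, M → -11, D → -8; maximin = -8.
Column maxima: L → -6, C → -3, R → -4; minimax = -6.
-8 ≠ -6, so there is no saddle point; optimal play is mixed.
M is strictly dominated by U, so Player I never plays it.
C is strictly dominated by L (it gives Player I strictly more in every row), so Player II never plays it.
On the remaining 2×2 (U, D vs L, R):
Let Player I play U with probability p. Expected payoff against L: (-9)p + (-6)(1−p) = −3p − 6; against R: (-4)p + (-8)(1−p) = 4p − 8.
Setting these equal: −3p − 6 = 4p − 8 ⇒ −7p = -2 ⇒ p = 2/7, and the value is (-3)·(2/7) − 6 = -48/7.
For Player II: with q = P(L), equating U's and D's payoffs gives −5q − 4 = 2q − 8 ⇒ q = 4/7.

5/7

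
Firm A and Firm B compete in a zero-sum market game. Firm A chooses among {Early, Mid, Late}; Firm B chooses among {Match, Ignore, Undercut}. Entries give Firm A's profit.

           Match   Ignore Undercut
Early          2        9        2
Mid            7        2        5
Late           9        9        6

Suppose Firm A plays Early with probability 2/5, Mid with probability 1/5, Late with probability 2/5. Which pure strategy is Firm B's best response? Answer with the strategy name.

Undercut

If Firm B plays Match, Firm A's expected payoff is (2/5)·2 + (1/5)·7 + (2/5)·9 = 29/5.
If Firm B plays Ignore, Firm A's expected payoff is (2/5)·9 + (1/5)·2 + (2/5)·9 = 38/5.
If Firm B plays Undercut, Firm A's expected payoff is (2/5)·2 + (1/5)·5 + (2/5)·6 = 21/5.
Firm B minimizes Firm A's payoff; the smallest is 21/5, so the best response is Undercut.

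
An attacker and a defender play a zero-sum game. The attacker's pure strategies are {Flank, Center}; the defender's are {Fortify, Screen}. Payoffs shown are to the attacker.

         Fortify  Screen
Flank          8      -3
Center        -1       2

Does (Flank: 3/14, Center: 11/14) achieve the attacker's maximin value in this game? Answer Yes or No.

Yes

Against Fortify this mix gives (3/14)·8 + (11/14)·(-1) = 13/14.
Against Screen this mix gives (3/14)·(-3) + (11/14)·2 = 13/14.
All of the defender's active replies (Fortify, Screen) yield 13/14, and no column does worse for the attacker. The mix makes the defender indifferent and guarantees 13/14, so it is optimal.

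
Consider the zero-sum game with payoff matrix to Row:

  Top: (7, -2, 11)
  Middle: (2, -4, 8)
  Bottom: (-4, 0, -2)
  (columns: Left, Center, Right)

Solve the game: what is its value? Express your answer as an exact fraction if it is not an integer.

Row minima: Top → -2, Middle → -4, Bottom → -4; maximin = -2.
Column maxima: Left → 7, Center → 0, Right → 11; minimax = 0.
-2 ≠ 0, so there is no saddle point; optimal play is mixed.
Middle is strictly dominated by Top, so Row never plays it.
Right is strictly dominated by Left (it gives Row strictly more in every row), so Column never plays it.
On the remaining 2×2 (Top, Bottom vs Left, Center):
Let Row play Top with probability p. Expected payoff against Left: 7p + (-4)(1−p) = 11p − 4; against Center: (-2)p + 0(1−p) = −2p.
Setting these equal: 11p − 4 = −2p ⇒ 13p = 4 ⇒ p = 4/13, and the value is (11)·(4/13) − 4 = -8/13.
For Column: with q = P(Left), equating Top's and Bottom's payoffs gives 9q − 2 = −4q ⇒ q = 2/13.

-8/13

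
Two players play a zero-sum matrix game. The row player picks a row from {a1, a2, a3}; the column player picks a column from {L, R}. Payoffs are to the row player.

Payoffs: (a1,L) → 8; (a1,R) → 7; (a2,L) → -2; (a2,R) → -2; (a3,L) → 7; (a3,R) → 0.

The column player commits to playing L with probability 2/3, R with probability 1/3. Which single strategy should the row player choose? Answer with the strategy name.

Expected payoff of a1: (2/3)·8 + (1/3)·7 = 23/3.
Expected payoff of a2: (2/3)·(-2) + (1/3)·(-2) = -2.
Expected payoff of a3: (2/3)·7 + (1/3)·0 = 14/3.
The largest is 23/3, so the row player's best response is a1.

a1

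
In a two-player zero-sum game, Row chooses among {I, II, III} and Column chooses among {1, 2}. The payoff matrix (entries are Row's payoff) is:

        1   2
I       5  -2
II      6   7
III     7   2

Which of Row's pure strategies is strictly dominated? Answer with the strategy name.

II gives a strictly higher payoff than I against every column: 6 > 5, 7 > -2.
So I is strictly dominated and Row never plays it.

I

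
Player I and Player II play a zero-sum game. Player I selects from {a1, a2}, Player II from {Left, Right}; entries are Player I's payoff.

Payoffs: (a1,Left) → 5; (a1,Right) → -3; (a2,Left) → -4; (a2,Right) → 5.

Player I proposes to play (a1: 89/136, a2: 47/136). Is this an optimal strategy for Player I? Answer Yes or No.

Against Left this mix gives (89/136)·5 + (47/136)·(-4) = 257/136.
Against Right this mix gives (89/136)·(-3) + (47/136)·5 = -4/17.
Player II will play Right, holding Player I to -4/17. Shifting weight toward the row that does better against Right would raise this floor (the equalizing mix achieves 13/17 against both Right and Left), so the proposed strategy is not optimal.

No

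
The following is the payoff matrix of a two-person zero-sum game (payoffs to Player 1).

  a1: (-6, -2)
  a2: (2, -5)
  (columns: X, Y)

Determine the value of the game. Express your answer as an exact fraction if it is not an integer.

-34/11

Row minima: a1 → -6, a2 → -5; maximin = -5.
Column maxima: X → 2, Y → -2; minimax = -2.
-5 ≠ -2, so there is no saddle point; optimal play is mixed.
Let Player 1 play a1 with probability p. Expected payoff against X: (-6)p + 2(1−p) = −8p + 2; against Y: (-2)p + (-5)(1−p) = 3p − 5.
Setting these equal: −8p + 2 = 3p − 5 ⇒ −11p = -7 ⇒ p = 7/11, and the value is (-8)·(7/11) + 2 = -34/11.
For Player 2: with q = P(X), equating a1's and a2's payoffs gives −4q − 2 = 7q − 5 ⇒ q = 3/11.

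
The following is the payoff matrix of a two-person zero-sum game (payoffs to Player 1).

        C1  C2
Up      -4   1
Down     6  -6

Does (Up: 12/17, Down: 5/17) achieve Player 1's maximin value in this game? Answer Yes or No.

Yes

Against C1 this mix gives (12/17)·(-4) + (5/17)·6 = -18/17.
Against C2 this mix gives (12/17)·1 + (5/17)·(-6) = -18/17.
All of Player 2's active replies (C1, C2) yield -18/17, and no column does worse for Player 1. The mix makes Player 2 indifferent and guarantees -18/17, so it is optimal.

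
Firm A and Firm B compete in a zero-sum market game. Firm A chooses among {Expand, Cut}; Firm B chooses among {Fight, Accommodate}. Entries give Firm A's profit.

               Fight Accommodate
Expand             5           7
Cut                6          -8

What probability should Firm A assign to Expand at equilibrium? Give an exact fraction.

7/8

Row minima: Expand → 5, Cut → -8; maximin = 5.
Column maxima: Fight → 6, Accommodate → 7; minimax = 6.
5 ≠ 6, so there is no saddle point; optimal play is mixed.
Let Firm A play Expand with probability p. Expected payoff against Fight: 5p + 6(1−p) = −p + 6; against Accommodate: 7p + (-8)(1−p) = 15p − 8.
Setting these equal: −p + 6 = 15p − 8 ⇒ −16p = -14 ⇒ p = 7/8, and the value is (-1)·(7/8) + 6 = 41/8.
For Firm B: with q = P(Fight), equating Expand's and Cut's payoffs gives −2q + 7 = 14q − 8 ⇒ q = 15/16.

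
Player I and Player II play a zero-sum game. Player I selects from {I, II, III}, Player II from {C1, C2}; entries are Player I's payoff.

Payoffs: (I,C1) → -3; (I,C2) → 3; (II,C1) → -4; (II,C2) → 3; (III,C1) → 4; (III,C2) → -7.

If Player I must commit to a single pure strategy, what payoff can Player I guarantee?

Row minima: I → -3, II → -4, III → -7.
The best of these is -3.

-3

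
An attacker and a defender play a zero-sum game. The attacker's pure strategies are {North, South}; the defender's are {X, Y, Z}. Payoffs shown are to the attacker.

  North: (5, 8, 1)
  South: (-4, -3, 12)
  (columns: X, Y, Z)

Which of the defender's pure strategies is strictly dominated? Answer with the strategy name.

Y

X holds the attacker's payoff strictly below Y in every row: 5 < 8, -4 < -3.
So Y is strictly dominated for the defender.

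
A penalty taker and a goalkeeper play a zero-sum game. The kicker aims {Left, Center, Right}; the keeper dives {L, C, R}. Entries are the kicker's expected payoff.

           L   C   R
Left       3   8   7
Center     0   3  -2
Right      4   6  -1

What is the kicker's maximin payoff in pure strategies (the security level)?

3

Row minima: Left → 3, Center → -2, Right → -1.
The best of these is 3.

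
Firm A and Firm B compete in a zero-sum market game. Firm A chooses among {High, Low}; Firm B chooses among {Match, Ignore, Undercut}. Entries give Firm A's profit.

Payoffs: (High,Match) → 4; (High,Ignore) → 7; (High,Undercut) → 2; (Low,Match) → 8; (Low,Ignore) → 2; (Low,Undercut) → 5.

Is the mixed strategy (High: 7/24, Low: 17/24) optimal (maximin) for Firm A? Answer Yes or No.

No

Against Match this mix gives (7/24)·4 + (17/24)·8 = 41/6.
Against Ignore this mix gives (7/24)·7 + (17/24)·2 = 83/24.
Against Undercut this mix gives (7/24)·2 + (17/24)·5 = 33/8.
Firm B will play Ignore, holding Firm A to 83/24. Shifting weight toward the row that does better against Ignore would raise this floor (the equalizing mix achieves 31/8 against both Ignore and Undercut), so the proposed strategy is not optimal.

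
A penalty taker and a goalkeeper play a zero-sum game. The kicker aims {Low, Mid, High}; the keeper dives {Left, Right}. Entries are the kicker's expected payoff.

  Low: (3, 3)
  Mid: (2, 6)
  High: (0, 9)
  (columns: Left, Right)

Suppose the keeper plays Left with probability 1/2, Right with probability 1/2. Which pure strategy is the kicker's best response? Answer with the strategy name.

High

Expected payoff of Low: (1/2)·3 + (1/2)·3 = 3.
Expected payoff of Mid: (1/2)·2 + (1/2)·6 = 4.
Expected payoff of High: (1/2)·0 + (1/2)·9 = 9/2.
The largest is 9/2, so the kicker's best response is High.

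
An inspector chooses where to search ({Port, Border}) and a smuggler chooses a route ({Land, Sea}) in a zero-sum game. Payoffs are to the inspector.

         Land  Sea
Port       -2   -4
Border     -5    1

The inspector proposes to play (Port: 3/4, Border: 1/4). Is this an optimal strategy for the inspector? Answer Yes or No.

Yes

Against Land this mix gives (3/4)·(-2) + (1/4)·(-5) = -11/4.
Against Sea this mix gives (3/4)·(-4) + (1/4)·1 = -11/4.
All of the smuggler's active replies (Land, Sea) yield -11/4, and no column does worse for the inspector. The mix makes the smuggler indifferent and guarantees -11/4, so it is optimal.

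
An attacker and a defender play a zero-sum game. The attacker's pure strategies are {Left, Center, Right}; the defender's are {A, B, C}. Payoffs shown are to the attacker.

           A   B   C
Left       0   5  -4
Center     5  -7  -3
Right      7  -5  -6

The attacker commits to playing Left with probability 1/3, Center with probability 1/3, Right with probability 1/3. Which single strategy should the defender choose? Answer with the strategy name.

C

If the defender plays A, the attacker's expected payoff is (1/3)·0 + (1/3)·5 + (1/3)·7 = 4.
If the defender plays B, the attacker's expected payoff is (1/3)·5 + (1/3)·(-7) + (1/3)·(-5) = -7/3.
If the defender plays C, the attacker's expected payoff is (1/3)·(-4) + (1/3)·(-3) + (1/3)·(-6) = -13/3.
The defender minimizes the attacker's payoff; the smallest is -13/3, so the best response is C.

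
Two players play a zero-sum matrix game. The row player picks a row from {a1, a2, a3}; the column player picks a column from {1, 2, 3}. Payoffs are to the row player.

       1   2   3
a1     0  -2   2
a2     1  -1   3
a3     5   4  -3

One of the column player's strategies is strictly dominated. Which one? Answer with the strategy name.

1

2 holds the row player's payoff strictly below 1 in every row: -2 < 0, -1 < 1, 4 < 5.
So 1 is strictly dominated for the column player.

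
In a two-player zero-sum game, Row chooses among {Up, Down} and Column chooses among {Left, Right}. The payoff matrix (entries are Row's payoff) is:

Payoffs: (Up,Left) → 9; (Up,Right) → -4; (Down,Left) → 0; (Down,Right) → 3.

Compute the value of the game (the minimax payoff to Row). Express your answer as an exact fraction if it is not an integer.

Row minima: Up → -4, Down → 0; maximin = 0.
Column maxima: Left → 9, Right → 3; minimax = 3.
0 ≠ 3, so there is no saddle point; optimal play is mixed.
Let Row play Up with probability p. Expected payoff against Left: 9p + 0(1−p) = 9p; against Right: (-4)p + 3(1−p) = −7p + 3.
Setting these equal: 9p = −7p + 3 ⇒ 16p = 3 ⇒ p = 3/16, and the value is (9)·(3/16) = 27/16.
For Column: with q = P(Left), equating Up's and Down's payoffs gives 13q − 4 = −3q + 3 ⇒ q = 7/16.

27/16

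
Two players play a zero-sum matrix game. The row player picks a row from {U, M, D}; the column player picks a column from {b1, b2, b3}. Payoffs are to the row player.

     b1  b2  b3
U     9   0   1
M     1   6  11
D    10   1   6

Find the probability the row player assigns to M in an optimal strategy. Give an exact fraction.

Row minima: U → 0, M → 1, D → 1; maximin = 1.
Column maxima: b1 → 10, b2 → 6, b3 → 11; minimax = 6.
1 ≠ 6, so there is no saddle point; optimal play is mixed.
U is strictly dominated by D, so the row player never plays it.
b3 is strictly dominated by b2 (it gives the row player strictly more in every row), so the column player never plays it.
On the remaining 2×2 (M, D vs b1, b2):
Let the row player play M with probability p. Expected payoff against b1: 1p + 10(1−p) = −9p + 10; against b2: 6p + 1(1−p) = 5p + 1.
Setting these equal: −9p + 10 = 5p + 1 ⇒ −14p = -9 ⇒ p = 9/14, and the value is (-9)·(9/14) + 10 = 59/14.
For the column player: with q = P(b1), equating M's and D's payoffs gives −5q + 6 = 9q + 1 ⇒ q = 5/14.

9/14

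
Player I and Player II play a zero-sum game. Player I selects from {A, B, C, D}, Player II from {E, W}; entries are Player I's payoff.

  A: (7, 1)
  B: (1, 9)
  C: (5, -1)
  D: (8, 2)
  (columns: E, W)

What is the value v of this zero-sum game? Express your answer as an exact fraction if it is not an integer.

Row minima: A → 1, B → 1, C → -1, D → 2; maximin = 2.
Column maxima: E → 8, W → 9; minimax = 8.
2 ≠ 8, so there is no saddle point; optimal play is mixed.
A is strictly dominated by D, so Player I never plays it.
C is strictly dominated by D, so Player I never plays it.
On the remaining 2×2 (B, D vs E, W):
Let Player I play B with probability p. Expected payoff against E: 1p + 8(1−p) = −7p + 8; against W: 9p + 2(1−p) = 7p + 2.
Setting these equal: −7p + 8 = 7p + 2 ⇒ −14p = -6 ⇒ p = 3/7, and the value is (-7)·(3/7) + 8 = 5.
For Player II: with q = P(E), equating B's and D's payoffs gives −8q + 9 = 6q + 2 ⇒ q = 1/2.

5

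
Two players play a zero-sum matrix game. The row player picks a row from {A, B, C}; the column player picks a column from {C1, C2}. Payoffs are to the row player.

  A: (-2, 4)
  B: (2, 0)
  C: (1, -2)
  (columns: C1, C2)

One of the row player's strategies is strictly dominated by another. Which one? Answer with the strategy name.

B gives a strictly higher payoff than C against every column: 2 > 1, 0 > -2.
So C is strictly dominated and the row player never plays it.

C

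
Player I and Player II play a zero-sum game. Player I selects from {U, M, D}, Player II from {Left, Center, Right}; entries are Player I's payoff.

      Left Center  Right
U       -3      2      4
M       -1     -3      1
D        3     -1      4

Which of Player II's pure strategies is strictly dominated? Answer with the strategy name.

Right

Left holds Player I's payoff strictly below Right in every row: -3 < 4, -1 < 1, 3 < 4.
So Right is strictly dominated for Player II.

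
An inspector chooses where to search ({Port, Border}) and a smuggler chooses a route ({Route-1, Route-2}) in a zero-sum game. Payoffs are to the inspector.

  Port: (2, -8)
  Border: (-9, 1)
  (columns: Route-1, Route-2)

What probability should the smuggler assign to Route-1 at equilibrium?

9/20

Row minima: Port → -8, Border → -9; maximin = -8.
Column maxima: Route-1 → 2, Route-2 → 1; minimax = 1.
-8 ≠ 1, so there is no saddle point; optimal play is mixed.
Let the inspector play Port with probability p. Expected payoff against Route-1: 2p + (-9)(1−p) = 11p − 9; against Route-2: (-8)p + 1(1−p) = −9p + 1.
Setting these equal: 11p − 9 = −9p + 1 ⇒ 20p = 10 ⇒ p = 1/2, and the value is (11)·(1/2) − 9 = -7/2.
For the smuggler: with q = P(Route-1), equating Port's and Border's payoffs gives 10q − 8 = −10q + 1 ⇒ q = 9/20.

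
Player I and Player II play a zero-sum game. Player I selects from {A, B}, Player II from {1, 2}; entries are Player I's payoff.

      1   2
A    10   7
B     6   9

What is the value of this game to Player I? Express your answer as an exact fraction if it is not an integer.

Row minima: A → 7, B → 6; maximin = 7.
Column maxima: 1 → 10, 2 → 9; minimax = 9.
7 ≠ 9, so there is no saddle point; optimal play is mixed.
Let Player I play A with probability p. Expected payoff against 1: 10p + 6(1−p) = 4p + 6; against 2: 7p + 9(1−p) = −2p + 9.
Setting these equal: 4p + 6 = −2p + 9 ⇒ 6p = 3 ⇒ p = 1/2, and the value is (4)·(1/2) + 6 = 8.
For Player II: with q = P(1), equating A's and B's payoffs gives 3q + 7 = −3q + 9 ⇒ q = 1/3.

8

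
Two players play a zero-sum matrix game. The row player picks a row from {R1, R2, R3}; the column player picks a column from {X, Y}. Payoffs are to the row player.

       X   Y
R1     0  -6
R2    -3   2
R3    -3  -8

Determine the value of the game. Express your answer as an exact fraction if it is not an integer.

Row minima: R1 → -6, R2 → -3, R3 → -8; maximin = -3.
Column maxima: X → 0, Y → 2; minimax = 0.
-3 ≠ 0, so there is no saddle point; optimal play is mixed.
R3 is strictly dominated by R1, so the row player never plays it.
On the remaining 2×2 (R1, R2 vs X, Y):
Let the row player play R1 with probability p. Expected payoff against X: 0p + (-3)(1−p) = 3p − 3; against Y: (-6)p + 2(1−p) = −8p + 2.
Setting these equal: 3p − 3 = −8p + 2 ⇒ 11p = 5 ⇒ p = 5/11, and the value is (3)·(5/11) − 3 = -18/11.
For the column player: with q = P(X), equating R1's and R2's payoffs gives 6q − 6 = −5q + 2 ⇒ q = 8/11.

-18/11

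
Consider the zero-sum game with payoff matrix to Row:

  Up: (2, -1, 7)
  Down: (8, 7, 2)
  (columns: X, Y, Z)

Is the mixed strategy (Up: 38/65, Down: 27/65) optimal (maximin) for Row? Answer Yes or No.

Against X this mix gives (38/65)·2 + (27/65)·8 = 292/65.
Against Y this mix gives (38/65)·(-1) + (27/65)·7 = 151/65.
Against Z this mix gives (38/65)·7 + (27/65)·2 = 64/13.
Column will play Y, holding Row to 151/65. Shifting weight toward the row that does better against Y would raise this floor (the equalizing mix achieves 51/13 against both Y and Z), so the proposed strategy is not optimal.

No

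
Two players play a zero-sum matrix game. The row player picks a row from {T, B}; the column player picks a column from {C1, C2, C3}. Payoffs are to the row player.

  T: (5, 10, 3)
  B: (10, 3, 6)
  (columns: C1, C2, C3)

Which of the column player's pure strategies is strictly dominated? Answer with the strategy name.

C3 holds the row player's payoff strictly below C1 in every row: 3 < 5, 6 < 10.
So C1 is strictly dominated for the column player.

C1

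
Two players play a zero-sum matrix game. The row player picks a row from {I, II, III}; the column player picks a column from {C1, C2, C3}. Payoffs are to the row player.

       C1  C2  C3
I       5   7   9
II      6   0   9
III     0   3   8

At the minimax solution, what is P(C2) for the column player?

1/8

Row minima: I → 5, II → 0, III → 0; maximin = 5.
Column maxima: C1 → 6, C2 → 7, C3 → 9; minimax = 6.
5 ≠ 6, so there is no saddle point; optimal play is mixed.
III is strictly dominated by I, so the row player never plays it.
C3 is strictly dominated by C1 (it gives the row player strictly more in every row), so the column player never plays it.
On the remaining 2×2 (I, II vs C1, C2):
Let the row player play I with probability p. Expected payoff against C1: 5p + 6(1−p) = −p + 6; against C2: 7p + 0(1−p) = 7p.
Setting these equal: −p + 6 = 7p ⇒ −8p = -6 ⇒ p = 3/4, and the value is (-1)·(3/4) + 6 = 21/4.
For the column player: with q = P(C1), equating I's and II's payoffs gives −2q + 7 = 6q ⇒ q = 7/8.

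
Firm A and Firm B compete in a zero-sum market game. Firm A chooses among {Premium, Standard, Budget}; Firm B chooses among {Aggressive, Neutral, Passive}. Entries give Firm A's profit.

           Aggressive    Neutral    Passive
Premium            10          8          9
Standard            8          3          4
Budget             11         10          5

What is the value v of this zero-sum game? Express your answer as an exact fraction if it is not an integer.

Row minima: Premium → 8, Standard → 3, Budget → 5; maximin = 8.
Column maxima: Aggressive → 11, Neutral → 10, Passive → 9; minimax = 9.
8 ≠ 9, so there is no saddle point; optimal play is mixed.
Standard is strictly dominated by Premium, so Firm A never plays it.
Aggressive is strictly dominated by Neutral (it gives Firm A strictly more in every row), so Firm B never plays it.
On the remaining 2×2 (Premium, Budget vs Neutral, Passive):
Let Firm A play Premium with probability p. Expected payoff against Neutral: 8p + 10(1−p) = −2p + 10; against Passive: 9p + 5(1−p) = 4p + 5.
Setting these equal: −2p + 10 = 4p + 5 ⇒ −6p = -5 ⇒ p = 5/6, and the value is (-2)·(5/6) + 10 = 25/3.
For Firm B: with q = P(Neutral), equating Premium's and Budget's payoffs gives −q + 9 = 5q + 5 ⇒ q = 2/3.

25/3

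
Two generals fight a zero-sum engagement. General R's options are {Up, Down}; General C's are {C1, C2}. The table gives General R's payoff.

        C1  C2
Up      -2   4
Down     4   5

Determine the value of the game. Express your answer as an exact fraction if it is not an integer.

4

Row minima: Up → -2, Down → 4; maximin = 4.
Column maxima: C1 → 4, C2 → 5; minimax = 4.
Since maximin = minimax = 4, there is a saddle point and the value is 4.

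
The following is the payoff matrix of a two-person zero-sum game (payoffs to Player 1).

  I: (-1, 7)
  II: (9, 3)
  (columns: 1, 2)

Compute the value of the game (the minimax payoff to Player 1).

Row minima: I → -1, II → 3; maximin = 3.
Column maxima: 1 → 9, 2 → 7; minimax = 7.
3 ≠ 7, so there is no saddle point; optimal play is mixed.
Let Player 1 play I with probability p. Expected payoff against 1: (-1)p + 9(1−p) = −10p + 9; against 2: 7p + 3(1−p) = 4p + 3.
Setting these equal: −10p + 9 = 4p + 3 ⇒ −14p = -6 ⇒ p = 3/7, and the value is (-10)·(3/7) + 9 = 33/7.
For Player 2: with q = P(1), equating I's and II's payoffs gives −8q + 7 = 6q + 3 ⇒ q = 2/7.

33/7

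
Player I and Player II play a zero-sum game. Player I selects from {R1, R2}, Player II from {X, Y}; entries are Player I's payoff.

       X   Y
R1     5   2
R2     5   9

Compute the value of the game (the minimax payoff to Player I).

5

Row minima: R1 → 2, R2 → 5; maximin = 5.
Column maxima: X → 5, Y → 9; minimax = 5.
Since maximin = minimax = 5, there is a saddle point and the value is 5.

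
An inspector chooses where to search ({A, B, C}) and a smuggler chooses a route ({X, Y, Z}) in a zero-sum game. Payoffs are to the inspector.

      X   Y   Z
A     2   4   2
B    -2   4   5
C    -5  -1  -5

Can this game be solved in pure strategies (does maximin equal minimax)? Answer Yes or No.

Row minima: A → 2, B → -2, C → -5; maximin = 2.
Column maxima: X → 2, Y → 4, Z → 5; minimax = 2.
maximin = minimax = 2, so a saddle point exists.

Yes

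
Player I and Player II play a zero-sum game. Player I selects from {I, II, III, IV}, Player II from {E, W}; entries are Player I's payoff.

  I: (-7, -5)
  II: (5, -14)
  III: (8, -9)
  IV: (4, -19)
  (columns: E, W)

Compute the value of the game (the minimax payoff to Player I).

Row minima: I → -7, II → -14, III → -9, IV → -19; maximin = -7.
Column maxima: E → 8, W → -5; minimax = -5.
-7 ≠ -5, so there is no saddle point; optimal play is mixed.
II is strictly dominated by III, so Player I never plays it.
IV is strictly dominated by III, so Player I never plays it.
On the remaining 2×2 (I, III vs E, W):
Let Player I play I with probability p. Expected payoff against E: (-7)p + 8(1−p) = −15p + 8; against W: (-5)p + (-9)(1−p) = 4p − 9.
Setting these equal: −15p + 8 = 4p − 9 ⇒ −19p = -17 ⇒ p = 17/19, and the value is (-15)·(17/19) + 8 = -103/19.
For Player II: with q = P(E), equating I's and III's payoffs gives −2q − 5 = 17q − 9 ⇒ q = 4/19.

-103/19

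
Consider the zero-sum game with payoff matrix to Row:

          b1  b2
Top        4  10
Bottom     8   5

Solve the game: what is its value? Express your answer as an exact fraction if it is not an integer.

Row minima: Top → 4, Bottom → 5; maximin = 5.
Column maxima: b1 → 8, b2 → 10; minimax = 8.
5 ≠ 8, so there is no saddle point; optimal play is mixed.
Let Row play Top with probability p. Expected payoff against b1: 4p + 8(1−p) = −4p + 8; against b2: 10p + 5(1−p) = 5p + 5.
Setting these equal: −4p + 8 = 5p + 5 ⇒ −9p = -3 ⇒ p = 1/3, and the value is (-4)·(1/3) + 8 = 20/3.
For Column: with q = P(b1), equating Top's and Bottom's payoffs gives −6q + 10 = 3q + 5 ⇒ q = 5/9.

20/3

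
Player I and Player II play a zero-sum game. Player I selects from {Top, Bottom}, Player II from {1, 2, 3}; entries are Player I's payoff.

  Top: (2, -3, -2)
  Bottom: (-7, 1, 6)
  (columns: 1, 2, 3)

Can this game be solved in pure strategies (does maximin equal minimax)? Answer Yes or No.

No

Row minima: Top → -3, Bottom → -7; maximin = -3.
Column maxima: 1 → 2, 2 → 1, 3 → 6; minimax = 1.
-3 ≠ 1, so no pure-strategy equilibrium exists.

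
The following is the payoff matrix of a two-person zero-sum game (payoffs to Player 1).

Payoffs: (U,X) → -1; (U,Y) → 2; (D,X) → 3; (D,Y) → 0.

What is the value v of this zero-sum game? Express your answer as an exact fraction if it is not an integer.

Row minima: U → -1, D → 0; maximin = 0.
Column maxima: X → 3, Y → 2; minimax = 2.
0 ≠ 2, so there is no saddle point; optimal play is mixed.
Let Player 1 play U with probability p. Expected payoff against X: (-1)p + 3(1−p) = −4p + 3; against Y: 2p + 0(1−p) = 2p.
Setting these equal: −4p + 3 = 2p ⇒ −6p = -3 ⇒ p = 1/2, and the value is (-4)·(1/2) + 3 = 1.
For Player 2: with q = P(X), equating U's and D's payoffs gives −3q + 2 = 3q ⇒ q = 1/3.

1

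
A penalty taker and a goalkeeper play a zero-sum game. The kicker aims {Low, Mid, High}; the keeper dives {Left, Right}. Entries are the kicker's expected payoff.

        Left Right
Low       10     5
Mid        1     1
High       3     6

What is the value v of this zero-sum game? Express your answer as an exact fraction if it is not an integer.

Row minima: Low → 5, Mid → 1, High → 3; maximin = 5.
Column maxima: Left → 10, Right → 6; minimax = 6.
5 ≠ 6, so there is no saddle point; optimal play is mixed.
Mid is strictly dominated by Low, so the kicker never plays it.
On the remaining 2×2 (Low, High vs Left, Right):
Let the kicker play Low with probability p. Expected payoff against Left: 10p + 3(1−p) = 7p + 3; against Right: 5p + 6(1−p) = −p + 6.
Setting these equal: 7p + 3 = −p + 6 ⇒ 8p = 3 ⇒ p = 3/8, and the value is (7)·(3/8) + 3 = 45/8.
For the keeper: with q = P(Left), equating Low's and High's payoffs gives 5q + 5 = −3q + 6 ⇒ q = 1/8.

45/8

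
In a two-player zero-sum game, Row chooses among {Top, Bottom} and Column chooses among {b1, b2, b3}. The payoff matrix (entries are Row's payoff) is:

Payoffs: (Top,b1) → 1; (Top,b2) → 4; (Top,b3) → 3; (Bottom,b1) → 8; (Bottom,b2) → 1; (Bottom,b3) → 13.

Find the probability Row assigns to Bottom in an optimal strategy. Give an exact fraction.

Row minima: Top → 1, Bottom → 1; maximin = 1.
Column maxima: b1 → 8, b2 → 4, b3 → 13; minimax = 4.
1 ≠ 4, so there is no saddle point; optimal play is mixed.
b3 is strictly dominated by b1 (it gives Row strictly more in every row), so Column never plays it.
On the remaining 2×2 (Top, Bottom vs b1, b2):
Let Row play Top with probability p. Expected payoff against b1: 1p + 8(1−p) = −7p + 8; against b2: 4p + 1(1−p) = 3p + 1.
Setting these equal: −7p + 8 = 3p + 1 ⇒ −10p = -7 ⇒ p = 7/10, and the value is (-7)·(7/10) + 8 = 31/10.
For Column: with q = P(b1), equating Top's and Bottom's payoffs gives −3q + 4 = 7q + 1 ⇒ q = 3/10.

3/10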